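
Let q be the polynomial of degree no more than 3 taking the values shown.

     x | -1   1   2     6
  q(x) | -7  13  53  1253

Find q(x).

q(x) = 6x^3 - 2x^2 + 4x + 5

Using the Lagrange interpolation formula with nodes -1, 1, 2, 6:
  L_0(x) = (x - 1)(x - 2)(x - 6) / -42
  L_1(x) = (x + 1)(x - 2)(x - 6) / 10
  L_2(x) = (x + 1)(x - 1)(x - 6) / -12
  L_3(x) = (x + 1)(x - 1)(x - 2) / 140
Then q(x) = -7·L_0(x) + 13·L_1(x) + 53·L_2(x) + 1253·L_3(x).
Expanding and collecting terms gives q(x) = 6x³ - 2x² + 4x + 5.
Check: q(1) = 13. ✓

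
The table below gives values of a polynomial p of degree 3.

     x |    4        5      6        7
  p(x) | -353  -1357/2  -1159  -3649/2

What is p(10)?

-5231

Using the Lagrange interpolation formula with nodes 4, 5, 6, 7:
  L_0(x) = (x - 5)(x - 6)(x - 7) / -6
  L_1(x) = (x - 4)(x - 6)(x - 7) / 2
  L_2(x) = (x - 4)(x - 5)(x - 7) / -2
  L_3(x) = (x - 4)(x - 5)(x - 6) / 6
Then p(x) = -353·L_0(x) - 1357/2·L_1(x) - 1159·L_2(x) - 3649/2·L_3(x).
Expanding and collecting terms gives p(x) = -5x³ - (5/2)x² + 2x - 1.
Evaluating at x = 10: p(10) = -5231.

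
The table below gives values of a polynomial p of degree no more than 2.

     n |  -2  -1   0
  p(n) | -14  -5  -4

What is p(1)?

Forward differences of the values at n = -2, -1, 0:
  p  : -14  -5  -4
  Δ  : 9  1
  Δ^2: -8
The second differences are constant, confirming degree 2.
Interpolating (Newton forward form) and evaluating at n = 1 gives p(1) = -11.

-11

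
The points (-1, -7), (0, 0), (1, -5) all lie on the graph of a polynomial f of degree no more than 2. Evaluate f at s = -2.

Using the Lagrange interpolation formula with nodes -1, 0, 1:
  L_0(s) = s(s - 1) / 2
  L_1(s) = (s + 1)(s - 1) / -1
  L_2(s) = (s + 1)s / 2
Then f(s) = -7·L_0(s) + 0·L_1(s) - 5·L_2(s).
Expanding and collecting terms gives f(s) = -6s^2 + s.
Evaluating at s = -2: f(-2) = -26.

-26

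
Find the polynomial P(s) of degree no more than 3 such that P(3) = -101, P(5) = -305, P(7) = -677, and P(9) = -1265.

P(s) = -s^3 - 6s^2 - 5s - 5

Write P(s) = as^3 + bs^2 + cs + d. Substituting each data point gives a linear system:
  27a + 9b + 3c + d = -101
  125a + 25b + 5c + d = -305
  343a + 49b + 7c + d = -677
  729a + 81b + 9c + d = -1265
Solving the system yields a = -1, b = -6, c = -5, d = -5.
So P(s) = -s³ - 6s² - 5s - 5.
Check: P(3) = -101. ✓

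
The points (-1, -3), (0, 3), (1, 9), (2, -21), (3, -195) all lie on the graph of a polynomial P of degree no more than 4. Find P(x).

P(x) = -3x^4 + 3x^2 + 6x + 3

Using the Lagrange interpolation formula with nodes -1, 0, 1, 2, 3:
  L_0(x) = x(x - 1)(x - 2)(x - 3) / 24
  L_1(x) = (x + 1)(x - 1)(x - 2)(x - 3) / -6
  L_2(x) = (x + 1)x(x - 2)(x - 3) / 4
  L_3(x) = (x + 1)x(x - 1)(x - 3) / -6
  L_4(x) = (x + 1)x(x - 1)(x - 2) / 24
Then P(x) = -3·L_0(x) + 3·L_1(x) + 9·L_2(x) - 21·L_3(x) - 195·L_4(x).
Expanding and collecting terms gives P(x) = -3x⁴ + 3x² + 6x + 3.
Check: P(3) = -195. ✓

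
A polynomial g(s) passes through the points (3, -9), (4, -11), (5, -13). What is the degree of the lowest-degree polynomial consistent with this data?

Forward differences of the values at s = 3, 4, 5:
  g  : -9  -11  -13
  Δ  : -2  -2
  Δ^2: 0
The first differences are constant (-2) and nonzero, while all higher differences vanish, so the minimal degree is 1.

1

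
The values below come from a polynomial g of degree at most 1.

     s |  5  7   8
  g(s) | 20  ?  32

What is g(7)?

The 2 known points determine the degree-1 polynomial uniquely.
Write g(s) = as + b. Substituting each data point gives a linear system:
  5a + b = 20
  8a + b = 32
Solving the system yields a = 4, b = 0.
So g(s) = 4s.
Then g(7) = 28.

28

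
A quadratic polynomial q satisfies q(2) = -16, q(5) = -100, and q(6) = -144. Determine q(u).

Write q(u) = au^2 + bu + c. Substituting each data point gives a linear system:
  4a + 2b + c = -16
  25a + 5b + c = -100
  36a + 6b + c = -144
Solving the system yields a = -4, b = 0, c = 0.
So q(u) = -4u^2.
Check: q(5) = -100. ✓

q(u) = -4u^2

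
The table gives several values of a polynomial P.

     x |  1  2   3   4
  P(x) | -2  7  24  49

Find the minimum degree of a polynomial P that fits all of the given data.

2

Forward differences of the values at x = 1, 2, 3, 4:
  P  : -2  7  24  49
  Δ  : 9  17  25
  Δ^2: 8  8
  Δ^3: 0
The second differences are constant (8) and nonzero, while all higher differences vanish, so the minimal degree is 2.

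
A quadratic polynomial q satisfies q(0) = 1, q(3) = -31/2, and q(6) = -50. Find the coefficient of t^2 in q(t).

-1

Write q(t) = at^2 + bt + c. Substituting each data point gives a linear system:
  c = 1
  9a + 3b + c = -31/2
  36a + 6b + c = -50
Solving the system yields a = -1, b = -5/2, c = 1.
So q(t) = -t^2 - (5/2)t + 1.
The leading coefficient is -1.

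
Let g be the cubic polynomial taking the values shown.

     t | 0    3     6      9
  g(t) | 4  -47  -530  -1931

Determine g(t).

g(t) = -3t^3 + 3t^2 + t + 4

Using the Lagrange interpolation formula with nodes 0, 3, 6, 9:
  L_0(t) = (t - 3)(t - 6)(t - 9) / -162
  L_1(t) = t(t - 6)(t - 9) / 54
  L_2(t) = t(t - 3)(t - 9) / -54
  L_3(t) = t(t - 3)(t - 6) / 162
Then g(t) = 4·L_0(t) - 47·L_1(t) - 530·L_2(t) - 1931·L_3(t).
Expanding and collecting terms gives g(t) = -3t^3 + 3t^2 + t + 4.
Check: g(6) = -530. ✓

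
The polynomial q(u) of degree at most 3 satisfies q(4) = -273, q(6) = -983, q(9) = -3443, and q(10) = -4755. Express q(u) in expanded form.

q(u) = -5u^3 + 2u^2 + 5u - 5

Write q(u) = au^3 + bu^2 + cu + d. Substituting each data point gives a linear system:
  64a + 16b + 4c + d = -273
  216a + 36b + 6c + d = -983
  729a + 81b + 9c + d = -3443
  1000a + 100b + 10c + d = -4755
Solving the system yields a = -5, b = 2, c = 5, d = -5.
So q(u) = -5u^3 + 2u^2 + 5u - 5.
Check: q(9) = -3443. ✓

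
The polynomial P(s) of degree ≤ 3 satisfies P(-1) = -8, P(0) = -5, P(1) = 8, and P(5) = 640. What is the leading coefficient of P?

Write P(s) = as^3 + bs^2 + cs + d. Substituting each data point gives a linear system:
  -a + b - c + d = -8
  d = -5
  a + b + c + d = 8
  125a + 25b + 5c + d = 640
Solving the system yields a = 4, b = 5, c = 4, d = -5.
So P(s) = 4s^3 + 5s^2 + 4s - 5.
The leading coefficient is 4.

4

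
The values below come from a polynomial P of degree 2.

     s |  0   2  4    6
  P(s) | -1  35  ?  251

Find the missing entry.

119

On equispaced nodes a degree-2 polynomial has vanishing third forward difference, so
  - P(0) + 3·P(2) - 3·P(4) + P(6) = 0.
Substituting the known values and solving for P(4):
  -3·P(4) = -357
  P(4) = 119.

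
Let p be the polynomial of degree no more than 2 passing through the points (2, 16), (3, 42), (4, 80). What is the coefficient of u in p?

-4

Write p(u) = au^2 + bu + c. Substituting each data point gives a linear system:
  4a + 2b + c = 16
  9a + 3b + c = 42
  16a + 4b + c = 80
Solving the system yields a = 6, b = -4, c = 0.
So p(u) = 6u² - 4u.
The coefficient of u is -4.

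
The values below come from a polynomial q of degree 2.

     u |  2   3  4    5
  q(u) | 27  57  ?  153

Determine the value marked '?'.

99

On equispaced nodes a degree-2 polynomial has vanishing third forward difference, so
  - q(2) + 3·q(3) - 3·q(4) + q(5) = 0.
Substituting the known values and solving for q(4):
  -3·q(4) = -297
  q(4) = 99.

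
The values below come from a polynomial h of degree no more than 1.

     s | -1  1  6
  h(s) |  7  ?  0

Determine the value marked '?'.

The 2 known points determine the degree-1 polynomial uniquely.
Write h(s) = as + b. Substituting each data point gives a linear system:
  -a + b = 7
  6a + b = 0
Solving the system yields a = -1, b = 6.
So h(s) = -s + 6.
Then h(1) = 5.

5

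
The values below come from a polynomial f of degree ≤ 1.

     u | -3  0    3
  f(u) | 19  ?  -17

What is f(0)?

The 2 known points determine the degree-1 polynomial uniquely.
Write f(u) = au + b. Substituting each data point gives a linear system:
  -3a + b = 19
  3a + b = -17
Solving the system yields a = -6, b = 1.
So f(u) = -6u + 1.
Then f(0) = 1.

1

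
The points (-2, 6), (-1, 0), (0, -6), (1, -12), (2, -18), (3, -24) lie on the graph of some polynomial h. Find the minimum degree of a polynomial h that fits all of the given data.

1

Forward differences of the values at u = -2, -1, 0, 1, 2, 3:
  h  : 6  0  -6  -12  -18  -24
  Δ  : -6  -6  -6  -6  -6
  Δ^2: 0  0  0  0
  Δ^3: 0  0  0
  Δ^4: 0  0
  Δ^5: 0
The first differences are constant (-6) and nonzero, while all higher differences vanish, so the minimal degree is 1.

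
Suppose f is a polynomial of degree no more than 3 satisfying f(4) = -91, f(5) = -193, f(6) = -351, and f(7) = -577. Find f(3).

-33

Forward differences of the values at x = 4, 5, 6, 7:
  f  : -91  -193  -351  -577
  Δ  : -102  -158  -226
  Δ^2: -56  -68
  Δ^3: -12
The third differences are constant, confirming degree 3.
Interpolating (Newton forward form) and evaluating at x = 3 gives f(3) = -33.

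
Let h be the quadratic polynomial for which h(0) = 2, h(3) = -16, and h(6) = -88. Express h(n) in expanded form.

h(n) = -3n^2 + 3n + 2

Write h(n) = an^2 + bn + c. Substituting each data point gives a linear system:
  c = 2
  9a + 3b + c = -16
  36a + 6b + c = -88
Solving the system yields a = -3, b = 3, c = 2.
So h(n) = -3n^2 + 3n + 2.
Check: h(3) = -16. ✓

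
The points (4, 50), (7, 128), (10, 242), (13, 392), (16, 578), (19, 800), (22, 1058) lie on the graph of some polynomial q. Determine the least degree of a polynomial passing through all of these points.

Forward differences of the values at u = 4, 7, 10, 13, 16, 19, 22:
  q  : 50  128  242  392  578  800  1058
  Δ  : 78  114  150  186  222  258
  Δ^2: 36  36  36  36  36
  Δ^3: 0  0  0  0
  Δ^4: 0  0  0
  Δ^5: 0  0
  Δ^6: 0
The second differences are constant (36) and nonzero, while all higher differences vanish, so the minimal degree is 2.

2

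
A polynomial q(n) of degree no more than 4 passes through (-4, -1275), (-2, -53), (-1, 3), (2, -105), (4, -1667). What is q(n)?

Using the Lagrange interpolation formula with nodes -4, -2, -1, 2, 4:
  L_0(n) = (n + 2)(n + 1)(n - 2)(n - 4) / 288
  L_1(n) = (n + 4)(n + 1)(n - 2)(n - 4) / -48
  L_2(n) = (n + 4)(n + 2)(n - 2)(n - 4) / 45
  L_3(n) = (n + 4)(n + 2)(n + 1)(n - 4) / -144
  L_4(n) = (n + 4)(n + 2)(n + 1)(n - 2) / 480
Then q(n) = -1275·L_0(n) - 53·L_1(n) + 3·L_2(n) - 105·L_3(n) - 1667·L_4(n).
Expanding and collecting terms gives q(n) = -6n^4 - 3n^3 + 4n^2 - n + 1.
Check: q(-2) = -53. ✓

q(n) = -6n^4 - 3n^3 + 4n^2 - n + 1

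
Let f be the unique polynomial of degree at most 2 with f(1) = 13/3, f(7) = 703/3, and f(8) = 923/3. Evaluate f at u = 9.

Using the Lagrange interpolation formula with nodes 1, 7, 8:
  L_0(u) = (u - 7)(u - 8) / 42
  L_1(u) = (u - 1)(u - 8) / -6
  L_2(u) = (u - 1)(u - 7) / 7
Then f(u) = 13/3·L_0(u) + 703/3·L_1(u) + 923/3·L_2(u).
Expanding and collecting terms gives f(u) = 5u^2 - (5/3)u + 1.
Evaluating at u = 9: f(9) = 391.

391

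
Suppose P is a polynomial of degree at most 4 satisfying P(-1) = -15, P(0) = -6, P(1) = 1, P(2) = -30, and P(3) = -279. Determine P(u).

P(u) = -6u^4 + 6u^3 + 5u^2 + 2u - 6

Write P(u) = au^4 + bu^3 + cu^2 + du + e. Substituting each data point gives a linear system:
  a - b + c - d + e = -15
  e = -6
  a + b + c + d + e = 1
  16a + 8b + 4c + 2d + e = -30
  81a + 27b + 9c + 3d + e = -279
Solving the system yields a = -6, b = 6, c = 5, d = 2, e = -6.
So P(u) = -6u⁴ + 6u³ + 5u² + 2u - 6.
Check: P(3) = -279. ✓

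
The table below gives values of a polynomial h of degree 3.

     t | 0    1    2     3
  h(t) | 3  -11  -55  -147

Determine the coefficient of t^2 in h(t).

Write h(t) = at^3 + bt^2 + ct + d. Substituting each data point gives a linear system:
  d = 3
  a + b + c + d = -11
  8a + 4b + 2c + d = -55
  27a + 9b + 3c + d = -147
Solving the system yields a = -3, b = -6, c = -5, d = 3.
So h(t) = -3t^3 - 6t^2 - 5t + 3.
The coefficient of t^2 is -6.

-6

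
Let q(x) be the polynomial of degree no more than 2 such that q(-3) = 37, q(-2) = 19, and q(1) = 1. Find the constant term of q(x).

Write q(x) = ax^2 + bx + c. Substituting each data point gives a linear system:
  9a - 3b + c = 37
  4a - 2b + c = 19
  a + b + c = 1
Solving the system yields a = 3, b = -3, c = 1.
So q(x) = 3x^2 - 3x + 1.
The constant term is 1.

1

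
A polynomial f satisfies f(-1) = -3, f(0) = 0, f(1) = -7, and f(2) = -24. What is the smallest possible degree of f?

2

Forward differences of the values at t = -1, 0, 1, 2:
  f  : -3  0  -7  -24
  Δ  : 3  -7  -17
  Δ^2: -10  -10
  Δ^3: 0
The second differences are constant (-10) and nonzero, while all higher differences vanish, so the minimal degree is 2.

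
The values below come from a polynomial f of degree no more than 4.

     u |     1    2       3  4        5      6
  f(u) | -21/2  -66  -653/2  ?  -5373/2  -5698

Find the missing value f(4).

On equispaced nodes a degree-4 polynomial has vanishing fifth forward difference, so
  - f(1) + 5·f(2) - 10·f(3) + 10·f(4) - 5·f(5) + f(6) = 0.
Substituting the known values and solving for f(4):
  10·f(4) = -10680
  f(4) = -1068.

-1068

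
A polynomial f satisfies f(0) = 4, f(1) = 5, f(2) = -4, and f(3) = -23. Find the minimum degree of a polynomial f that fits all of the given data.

2

Forward differences of the values at s = 0, 1, 2, 3:
  f  : 4  5  -4  -23
  Δ  : 1  -9  -19
  Δ^2: -10  -10
  Δ^3: 0
The second differences are constant (-10) and nonzero, while all higher differences vanish, so the minimal degree is 2.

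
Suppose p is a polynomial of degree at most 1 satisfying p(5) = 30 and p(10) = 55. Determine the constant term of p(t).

5

Write p(t) = at + b. Substituting each data point gives a linear system:
  5a + b = 30
  10a + b = 55
Solving the system yields a = 5, b = 5.
So p(t) = 5t + 5.
The constant term is 5.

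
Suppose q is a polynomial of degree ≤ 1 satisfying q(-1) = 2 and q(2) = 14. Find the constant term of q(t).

Write q(t) = at + b. Substituting each data point gives a linear system:
  -a + b = 2
  2a + b = 14
Solving the system yields a = 4, b = 6.
So q(t) = 4t + 6.
The constant term is 6.

6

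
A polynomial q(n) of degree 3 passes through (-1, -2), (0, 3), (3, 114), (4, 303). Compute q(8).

2779

Write q(n) = an^3 + bn^2 + cn + d. Substituting each data point gives a linear system:
  -a + b - c + d = -2
  d = 3
  27a + 9b + 3c + d = 114
  64a + 16b + 4c + d = 303
Solving the system yields a = 6, b = -4, c = -5, d = 3.
So q(n) = 6n^3 - 4n^2 - 5n + 3.
Then q(8) = 2779.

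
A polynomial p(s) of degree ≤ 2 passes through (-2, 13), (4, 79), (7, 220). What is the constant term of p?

Write p(s) = as^2 + bs + c. Substituting each data point gives a linear system:
  4a - 2b + c = 13
  16a + 4b + c = 79
  49a + 7b + c = 220
Solving the system yields a = 4, b = 3, c = 3.
So p(s) = 4s² + 3s + 3.
The constant term is 3.

3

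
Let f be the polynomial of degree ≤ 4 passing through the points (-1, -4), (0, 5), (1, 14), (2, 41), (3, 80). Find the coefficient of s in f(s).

Write f(s) = as^4 + bs^3 + cs^2 + ds + e. Substituting each data point gives a linear system:
  a - b + c - d + e = -4
  e = 5
  a + b + c + d + e = 14
  16a + 8b + 4c + 2d + e = 41
  81a + 27b + 9c + 3d + e = 80
Solving the system yields a = -1, b = 5, c = 1, d = 4, e = 5.
So f(s) = -s^4 + 5s^3 + s^2 + 4s + 5.
The coefficient of s is 4.

4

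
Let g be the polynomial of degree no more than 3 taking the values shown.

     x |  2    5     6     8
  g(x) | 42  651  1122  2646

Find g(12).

8862

Write g(x) = ax^3 + bx^2 + cx + d. Substituting each data point gives a linear system:
  8a + 4b + 2c + d = 42
  125a + 25b + 5c + d = 651
  216a + 36b + 6c + d = 1122
  512a + 64b + 8c + d = 2646
Solving the system yields a = 5, b = 2, c = -6, d = 6.
So g(x) = 5x^3 + 2x^2 - 6x + 6.
Then g(12) = 8862.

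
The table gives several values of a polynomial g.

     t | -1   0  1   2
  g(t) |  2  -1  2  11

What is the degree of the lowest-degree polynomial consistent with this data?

2

Forward differences of the values at t = -1, 0, 1, 2:
  g  : 2  -1  2  11
  Δ  : -3  3  9
  Δ^2: 6  6
  Δ^3: 0
The second differences are constant (6) and nonzero, while all higher differences vanish, so the minimal degree is 2.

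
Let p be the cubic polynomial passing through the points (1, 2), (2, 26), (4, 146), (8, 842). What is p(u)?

Using the Lagrange interpolation formula with nodes 1, 2, 4, 8:
  L_0(u) = (u - 2)(u - 4)(u - 8) / -21
  L_1(u) = (u - 1)(u - 4)(u - 8) / 12
  L_2(u) = (u - 1)(u - 2)(u - 8) / -24
  L_3(u) = (u - 1)(u - 2)(u - 4) / 168
Then p(u) = 2·L_0(u) + 26·L_1(u) + 146·L_2(u) + 842·L_3(u).
Expanding and collecting terms gives p(u) = u³ + 5u² + 2u - 6.
Check: p(4) = 146. ✓

p(u) = u^3 + 5u^2 + 2u - 6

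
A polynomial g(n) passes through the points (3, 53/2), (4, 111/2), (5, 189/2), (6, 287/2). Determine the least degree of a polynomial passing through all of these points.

2

Forward differences of the values at n = 3, 4, 5, 6:
  g  : 53/2  111/2  189/2  287/2
  Δ  : 29  39  49
  Δ^2: 10  10
  Δ^3: 0
The second differences are constant (10) and nonzero, while all higher differences vanish, so the minimal degree is 2.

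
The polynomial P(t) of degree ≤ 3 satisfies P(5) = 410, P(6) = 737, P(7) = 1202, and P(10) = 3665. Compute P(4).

Write P(t) = at^3 + bt^2 + ct + d. Substituting each data point gives a linear system:
  125a + 25b + 5c + d = 410
  216a + 36b + 6c + d = 737
  343a + 49b + 7c + d = 1202
  1000a + 100b + 10c + d = 3665
Solving the system yields a = 4, b = -3, c = -4, d = 5.
So P(t) = 4t^3 - 3t^2 - 4t + 5.
Then P(4) = 197.

197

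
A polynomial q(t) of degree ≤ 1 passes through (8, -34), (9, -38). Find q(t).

q(t) = -4t - 2

Write q(t) = at + b. Substituting each data point gives a linear system:
  8a + b = -34
  9a + b = -38
Solving the system yields a = -4, b = -2.
So q(t) = -4t - 2.
Check: q(9) = -38. ✓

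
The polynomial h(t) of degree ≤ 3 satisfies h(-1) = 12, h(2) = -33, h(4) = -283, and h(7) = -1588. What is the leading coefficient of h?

-5

Write h(t) = at^3 + bt^2 + ct + d. Substituting each data point gives a linear system:
  -a + b - c + d = 12
  8a + 4b + 2c + d = -33
  64a + 16b + 4c + d = -283
  343a + 49b + 7c + d = -1588
Solving the system yields a = -5, b = 3, c = -3, d = 1.
So h(t) = -5t^3 + 3t^2 - 3t + 1.
The leading coefficient is -5.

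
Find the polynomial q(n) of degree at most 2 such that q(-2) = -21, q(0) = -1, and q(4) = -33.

q(n) = -3n^2 + 4n - 1

Write q(n) = an^2 + bn + c. Substituting each data point gives a linear system:
  4a - 2b + c = -21
  c = -1
  16a + 4b + c = -33
Solving the system yields a = -3, b = 4, c = -1.
So q(n) = -3n^2 + 4n - 1.
Check: q(-2) = -21. ✓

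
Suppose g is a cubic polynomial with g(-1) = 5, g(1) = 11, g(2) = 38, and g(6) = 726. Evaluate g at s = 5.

Using the Lagrange interpolation formula with nodes -1, 1, 2, 6:
  L_0(s) = (s - 1)(s - 2)(s - 6) / -42
  L_1(s) = (s + 1)(s - 2)(s - 6) / 10
  L_2(s) = (s + 1)(s - 1)(s - 6) / -12
  L_3(s) = (s + 1)(s - 1)(s - 2) / 140
Then g(s) = 5·L_0(s) + 11·L_1(s) + 38·L_2(s) + 726·L_3(s).
Expanding and collecting terms gives g(s) = 3s^3 + 2s^2 + 6.
Evaluating at s = 5: g(5) = 431.

431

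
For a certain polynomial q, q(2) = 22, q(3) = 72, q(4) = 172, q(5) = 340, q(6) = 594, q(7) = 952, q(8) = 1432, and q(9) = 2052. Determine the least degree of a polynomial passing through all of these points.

Forward differences of the values at u = 2, 3, 4, 5, 6, 7, 8, 9:
  q  : 22  72  172  340  594  952  1432  2052
  Δ  : 50  100  168  254  358  480  620
  Δ^2: 50  68  86  104  122  140
  Δ^3: 18  18  18  18  18
  Δ^4: 0  0  0  0
  Δ^5: 0  0  0
  Δ^6: 0  0
  Δ^7: 0
The third differences are constant (18) and nonzero, while all higher differences vanish, so the minimal degree is 3.

3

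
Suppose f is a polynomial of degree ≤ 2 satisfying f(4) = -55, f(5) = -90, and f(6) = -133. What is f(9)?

-310

Write f(x) = ax^2 + bx + c. Substituting each data point gives a linear system:
  16a + 4b + c = -55
  25a + 5b + c = -90
  36a + 6b + c = -133
Solving the system yields a = -4, b = 1, c = 5.
So f(x) = -4x² + x + 5.
Then f(9) = -310.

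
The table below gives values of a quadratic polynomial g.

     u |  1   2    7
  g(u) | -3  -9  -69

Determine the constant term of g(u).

Write g(u) = au^2 + bu + c. Substituting each data point gives a linear system:
  a + b + c = -3
  4a + 2b + c = -9
  49a + 7b + c = -69
Solving the system yields a = -1, b = -3, c = 1.
So g(u) = -u^2 - 3u + 1.
The constant term is 1.

1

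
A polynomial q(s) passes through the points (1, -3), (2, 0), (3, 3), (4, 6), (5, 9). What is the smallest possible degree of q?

1

Forward differences of the values at s = 1, 2, 3, 4, 5:
  q  : -3  0  3  6  9
  Δ  : 3  3  3  3
  Δ^2: 0  0  0
  Δ^3: 0  0
  Δ^4: 0
The first differences are constant (3) and nonzero, while all higher differences vanish, so the minimal degree is 1.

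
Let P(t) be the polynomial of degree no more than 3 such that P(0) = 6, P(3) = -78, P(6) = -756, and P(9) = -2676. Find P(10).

-3704

Using the Lagrange interpolation formula with nodes 0, 3, 6, 9:
  L_0(t) = (t - 3)(t - 6)(t - 9) / -162
  L_1(t) = t(t - 6)(t - 9) / 54
  L_2(t) = t(t - 3)(t - 9) / -54
  L_3(t) = t(t - 3)(t - 6) / 162
Then P(t) = 6·L_0(t) - 78·L_1(t) - 756·L_2(t) - 2676·L_3(t).
Expanding and collecting terms gives P(t) = -4t^3 + 3t^2 - t + 6.
Evaluating at t = 10: P(10) = -3704.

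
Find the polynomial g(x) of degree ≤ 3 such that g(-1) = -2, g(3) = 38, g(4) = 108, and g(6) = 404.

g(x) = 2x^3 - 4x - 4

Using the Lagrange interpolation formula with nodes -1, 3, 4, 6:
  L_0(x) = (x - 3)(x - 4)(x - 6) / -140
  L_1(x) = (x + 1)(x - 4)(x - 6) / 12
  L_2(x) = (x + 1)(x - 3)(x - 6) / -10
  L_3(x) = (x + 1)(x - 3)(x - 4) / 42
Then g(x) = -2·L_0(x) + 38·L_1(x) + 108·L_2(x) + 404·L_3(x).
Expanding and collecting terms gives g(x) = 2x^3 - 4x - 4.
Check: g(4) = 108. ✓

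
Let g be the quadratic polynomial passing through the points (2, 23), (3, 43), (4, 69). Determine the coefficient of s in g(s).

Write g(s) = as^2 + bs + c. Substituting each data point gives a linear system:
  4a + 2b + c = 23
  9a + 3b + c = 43
  16a + 4b + c = 69
Solving the system yields a = 3, b = 5, c = 1.
So g(s) = 3s² + 5s + 1.
The coefficient of s is 5.

5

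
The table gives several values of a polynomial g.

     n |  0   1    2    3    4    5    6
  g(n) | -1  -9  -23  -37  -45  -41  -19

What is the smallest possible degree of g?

3

Forward differences of the values at n = 0, 1, 2, 3, 4, 5, 6:
  g  : -1  -9  -23  -37  -45  -41  -19
  Δ  : -8  -14  -14  -8  4  22
  Δ^2: -6  0  6  12  18
  Δ^3: 6  6  6  6
  Δ^4: 0  0  0
  Δ^5: 0  0
  Δ^6: 0
The third differences are constant (6) and nonzero, while all higher differences vanish, so the minimal degree is 3.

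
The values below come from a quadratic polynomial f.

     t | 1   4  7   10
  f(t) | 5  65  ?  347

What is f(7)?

On equispaced nodes a degree-2 polynomial has vanishing third forward difference, so
  - f(1) + 3·f(4) - 3·f(7) + f(10) = 0.
Substituting the known values and solving for f(7):
  -3·f(7) = -537
  f(7) = 179.

179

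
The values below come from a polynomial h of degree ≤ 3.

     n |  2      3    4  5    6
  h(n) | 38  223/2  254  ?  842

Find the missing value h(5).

979/2

The 4 known points determine the degree-3 polynomial uniquely.
Write h(n) = an^3 + bn^2 + cn + d. Substituting each data point gives a linear system:
  8a + 4b + 2c + d = 38
  27a + 9b + 3c + d = 223/2
  64a + 16b + 4c + d = 254
  216a + 36b + 6c + d = 842
Solving the system yields a = 4, b = -3/2, c = 5, d = 2.
So h(n) = 4n³ - (3/2)n² + 5n + 2.
Then h(5) = 979/2.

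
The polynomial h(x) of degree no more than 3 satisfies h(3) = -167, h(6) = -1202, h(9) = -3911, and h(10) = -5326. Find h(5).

-711

Write h(x) = ax^3 + bx^2 + cx + d. Substituting each data point gives a linear system:
  27a + 9b + 3c + d = -167
  216a + 36b + 6c + d = -1202
  729a + 81b + 9c + d = -3911
  1000a + 100b + 10c + d = -5326
Solving the system yields a = -5, b = -3, c = -3, d = 4.
So h(x) = -5x³ - 3x² - 3x + 4.
Then h(5) = -711.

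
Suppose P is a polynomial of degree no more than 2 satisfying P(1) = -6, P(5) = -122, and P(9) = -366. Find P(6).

Write P(t) = at^2 + bt + c. Substituting each data point gives a linear system:
  a + b + c = -6
  25a + 5b + c = -122
  81a + 9b + c = -366
Solving the system yields a = -4, b = -5, c = 3.
So P(t) = -4t² - 5t + 3.
Then P(6) = -171.

-171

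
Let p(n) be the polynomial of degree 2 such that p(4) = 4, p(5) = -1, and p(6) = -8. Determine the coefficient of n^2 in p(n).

Write p(n) = an^2 + bn + c. Substituting each data point gives a linear system:
  16a + 4b + c = 4
  25a + 5b + c = -1
  36a + 6b + c = -8
Solving the system yields a = -1, b = 4, c = 4.
So p(n) = -n^2 + 4n + 4.
The leading coefficient is -1.

-1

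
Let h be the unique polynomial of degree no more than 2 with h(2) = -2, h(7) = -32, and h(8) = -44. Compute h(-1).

Write h(s) = as^2 + bs + c. Substituting each data point gives a linear system:
  4a + 2b + c = -2
  49a + 7b + c = -32
  64a + 8b + c = -44
Solving the system yields a = -1, b = 3, c = -4.
So h(s) = -s^2 + 3s - 4.
Then h(-1) = -8.

-8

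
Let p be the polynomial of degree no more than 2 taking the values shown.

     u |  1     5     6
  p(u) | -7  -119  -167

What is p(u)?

Write p(u) = au^2 + bu + c. Substituting each data point gives a linear system:
  a + b + c = -7
  25a + 5b + c = -119
  36a + 6b + c = -167
Solving the system yields a = -4, b = -4, c = 1.
So p(u) = -4u² - 4u + 1.
Check: p(1) = -7. ✓

p(u) = -4u^2 - 4u + 1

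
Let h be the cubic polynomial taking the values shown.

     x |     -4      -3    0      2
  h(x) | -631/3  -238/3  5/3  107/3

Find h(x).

h(x) = 4x^3 + 2x^2 - 3x + 5/3

Write h(x) = ax^3 + bx^2 + cx + d. Substituting each data point gives a linear system:
  -64a + 16b - 4c + d = -631/3
  -27a + 9b - 3c + d = -238/3
  d = 5/3
  8a + 4b + 2c + d = 107/3
Solving the system yields a = 4, b = 2, c = -3, d = 5/3.
So h(x) = 4x^3 + 2x^2 - 3x + 5/3.
Check: h(-4) = -631/3. ✓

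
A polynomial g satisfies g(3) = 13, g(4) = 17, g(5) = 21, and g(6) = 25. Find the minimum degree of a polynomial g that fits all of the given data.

Forward differences of the values at n = 3, 4, 5, 6:
  g  : 13  17  21  25
  Δ  : 4  4  4
  Δ^2: 0  0
  Δ^3: 0
The first differences are constant (4) and nonzero, while all higher differences vanish, so the minimal degree is 1.

1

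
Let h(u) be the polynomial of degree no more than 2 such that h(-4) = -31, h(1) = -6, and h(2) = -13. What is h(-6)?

Using the Lagrange interpolation formula with nodes -4, 1, 2:
  L_0(u) = (u - 1)(u - 2) / 30
  L_1(u) = (u + 4)(u - 2) / -5
  L_2(u) = (u + 4)(u - 1) / 6
Then h(u) = -31·L_0(u) - 6·L_1(u) - 13·L_2(u).
Expanding and collecting terms gives h(u) = -2u^2 - u - 3.
Evaluating at u = -6: h(-6) = -69.

-69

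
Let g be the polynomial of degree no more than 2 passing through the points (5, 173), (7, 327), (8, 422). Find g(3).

Write g(n) = an^2 + bn + c. Substituting each data point gives a linear system:
  25a + 5b + c = 173
  49a + 7b + c = 327
  64a + 8b + c = 422
Solving the system yields a = 6, b = 5, c = -2.
So g(n) = 6n^2 + 5n - 2.
Then g(3) = 67.

67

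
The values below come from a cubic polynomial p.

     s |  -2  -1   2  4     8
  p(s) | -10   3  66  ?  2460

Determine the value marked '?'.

368

The 4 known points determine the degree-3 polynomial uniquely.
Write p(s) = as^3 + bs^2 + cs + d. Substituting each data point gives a linear system:
  -8a + 4b - 2c + d = -10
  -a + b - c + d = 3
  8a + 4b + 2c + d = 66
  512a + 64b + 8c + d = 2460
Solving the system yields a = 4, b = 6, c = 3, d = 4.
So p(s) = 4s^3 + 6s^2 + 3s + 4.
Then p(4) = 368.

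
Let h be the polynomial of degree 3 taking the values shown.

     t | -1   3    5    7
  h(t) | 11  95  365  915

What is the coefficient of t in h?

Write h(t) = at^3 + bt^2 + ct + d. Substituting each data point gives a linear system:
  -a + b - c + d = 11
  27a + 9b + 3c + d = 95
  125a + 25b + 5c + d = 365
  343a + 49b + 7c + d = 915
Solving the system yields a = 2, b = 5, c = -3, d = 5.
So h(t) = 2t^3 + 5t^2 - 3t + 5.
The coefficient of t is -3.

-3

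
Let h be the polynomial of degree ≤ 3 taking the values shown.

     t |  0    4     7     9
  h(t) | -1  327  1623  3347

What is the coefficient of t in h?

-6

Write h(t) = at^3 + bt^2 + ct + d. Substituting each data point gives a linear system:
  d = -1
  64a + 16b + 4c + d = 327
  343a + 49b + 7c + d = 1623
  729a + 81b + 9c + d = 3347
Solving the system yields a = 4, b = 6, c = -6, d = -1.
So h(t) = 4t^3 + 6t^2 - 6t - 1.
The coefficient of t is -6.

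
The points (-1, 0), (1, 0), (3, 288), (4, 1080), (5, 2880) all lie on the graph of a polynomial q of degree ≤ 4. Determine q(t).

q(t) = 6t^4 - 6t^3 - 6t^2 + 6t

Write q(t) = at^4 + bt^3 + ct^2 + dt + e. Substituting each data point gives a linear system:
  a - b + c - d + e = 0
  a + b + c + d + e = 0
  81a + 27b + 9c + 3d + e = 288
  256a + 64b + 16c + 4d + e = 1080
  625a + 125b + 25c + 5d + e = 2880
Solving the system yields a = 6, b = -6, c = -6, d = 6, e = 0.
So q(t) = 6t^4 - 6t^3 - 6t^2 + 6t.
Check: q(3) = 288. ✓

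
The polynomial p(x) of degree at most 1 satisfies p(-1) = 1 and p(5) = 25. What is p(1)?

Using the Lagrange interpolation formula with nodes -1, 5:
  L_0(x) = (x - 5) / -6
  L_1(x) = (x + 1) / 6
Then p(x) = 1·L_0(x) + 25·L_1(x).
Expanding and collecting terms gives p(x) = 4x + 5.
Evaluating at x = 1: p(1) = 9.

9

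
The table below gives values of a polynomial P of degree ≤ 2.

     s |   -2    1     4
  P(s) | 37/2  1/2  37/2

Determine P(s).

Write P(s) = as^2 + bs + c. Substituting each data point gives a linear system:
  4a - 2b + c = 37/2
  a + b + c = 1/2
  16a + 4b + c = 37/2
Solving the system yields a = 2, b = -4, c = 5/2.
So P(s) = 2s² - 4s + 5/2.
Check: P(4) = 37/2. ✓

P(s) = 2s^2 - 4s + 5/2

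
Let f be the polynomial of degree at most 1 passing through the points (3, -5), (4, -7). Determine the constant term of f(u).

1

Write f(u) = au + b. Substituting each data point gives a linear system:
  3a + b = -5
  4a + b = -7
Solving the system yields a = -2, b = 1.
So f(u) = -2u + 1.
The constant term is 1.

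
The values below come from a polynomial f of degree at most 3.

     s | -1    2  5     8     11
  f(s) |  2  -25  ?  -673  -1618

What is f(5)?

The 4 known points determine the degree-3 polynomial uniquely.
Write f(s) = as^3 + bs^2 + cs + d. Substituting each data point gives a linear system:
  -a + b - c + d = 2
  8a + 4b + 2c + d = -25
  512a + 64b + 8c + d = -673
  1331a + 121b + 11c + d = -1618
Solving the system yields a = -1, b = -2, c = -4, d = -1.
So f(s) = -s^3 - 2s^2 - 4s - 1.
Then f(5) = -196.

-196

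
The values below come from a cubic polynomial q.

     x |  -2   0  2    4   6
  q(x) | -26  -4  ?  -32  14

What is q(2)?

The 4 known points determine the degree-3 polynomial uniquely.
Write q(x) = ax^3 + bx^2 + cx + d. Substituting each data point gives a linear system:
  -8a + 4b - 2c + d = -26
  d = -4
  64a + 16b + 4c + d = -32
  216a + 36b + 6c + d = 14
Solving the system yields a = 1, b = -5, c = -3, d = -4.
So q(x) = x^3 - 5x^2 - 3x - 4.
Then q(2) = -22.

-22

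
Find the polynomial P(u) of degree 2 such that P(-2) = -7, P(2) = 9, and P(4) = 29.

P(u) = u^2 + 4u - 3

Using the Lagrange interpolation formula with nodes -2, 2, 4:
  L_0(u) = (u - 2)(u - 4) / 24
  L_1(u) = (u + 2)(u - 4) / -8
  L_2(u) = (u + 2)(u - 2) / 12
Then P(u) = -7·L_0(u) + 9·L_1(u) + 29·L_2(u).
Expanding and collecting terms gives P(u) = u^2 + 4u - 3.
Check: P(4) = 29. ✓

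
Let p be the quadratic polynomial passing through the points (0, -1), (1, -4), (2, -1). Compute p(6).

71

Forward differences of the values at x = 0, 1, 2:
  p  : -1  -4  -1
  Δ  : -3  3
  Δ^2: 6
The second differences are constant, confirming degree 2.
Interpolating (Newton forward form) and evaluating at x = 6 gives p(6) = 71.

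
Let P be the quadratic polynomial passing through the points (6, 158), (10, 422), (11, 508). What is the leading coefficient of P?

Write P(x) = ax^2 + bx + c. Substituting each data point gives a linear system:
  36a + 6b + c = 158
  100a + 10b + c = 422
  121a + 11b + c = 508
Solving the system yields a = 4, b = 2, c = 2.
So P(x) = 4x^2 + 2x + 2.
The leading coefficient is 4.

4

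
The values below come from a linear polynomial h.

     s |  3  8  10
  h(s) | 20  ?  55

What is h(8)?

45

The 2 known points determine the degree-1 polynomial uniquely.
Write h(s) = as + b. Substituting each data point gives a linear system:
  3a + b = 20
  10a + b = 55
Solving the system yields a = 5, b = 5.
So h(s) = 5s + 5.
Then h(8) = 45.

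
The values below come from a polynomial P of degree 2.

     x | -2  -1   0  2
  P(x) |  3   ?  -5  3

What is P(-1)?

-3

The 3 known points determine the degree-2 polynomial uniquely.
Write P(x) = ax^2 + bx + c. Substituting each data point gives a linear system:
  4a - 2b + c = 3
  c = -5
  4a + 2b + c = 3
Solving the system yields a = 2, b = 0, c = -5.
So P(x) = 2x^2 - 5.
Then P(-1) = -3.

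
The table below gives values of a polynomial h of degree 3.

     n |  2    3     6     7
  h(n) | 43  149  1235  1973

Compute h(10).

5819

Using the Lagrange interpolation formula with nodes 2, 3, 6, 7:
  L_0(n) = (n - 3)(n - 6)(n - 7) / -20
  L_1(n) = (n - 2)(n - 6)(n - 7) / 12
  L_2(n) = (n - 2)(n - 3)(n - 7) / -12
  L_3(n) = (n - 2)(n - 3)(n - 6) / 20
Then h(n) = 43·L_0(n) + 149·L_1(n) + 1235·L_2(n) + 1973·L_3(n).
Expanding and collecting terms gives h(n) = 6n^3 - 2n^2 + 2n - 1.
Evaluating at n = 10: h(10) = 5819.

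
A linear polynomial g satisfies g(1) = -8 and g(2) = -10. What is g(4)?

Write g(u) = au + b. Substituting each data point gives a linear system:
  a + b = -8
  2a + b = -10
Solving the system yields a = -2, b = -6.
So g(u) = -2u - 6.
Then g(4) = -14.

-14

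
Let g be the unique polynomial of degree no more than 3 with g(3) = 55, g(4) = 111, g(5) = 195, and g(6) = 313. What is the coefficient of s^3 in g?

Write g(s) = as^3 + bs^2 + cs + d. Substituting each data point gives a linear system:
  27a + 9b + 3c + d = 55
  64a + 16b + 4c + d = 111
  125a + 25b + 5c + d = 195
  216a + 36b + 6c + d = 313
Solving the system yields a = 1, b = 2, c = 5, d = -5.
So g(s) = s^3 + 2s^2 + 5s - 5.
The leading coefficient is 1.

1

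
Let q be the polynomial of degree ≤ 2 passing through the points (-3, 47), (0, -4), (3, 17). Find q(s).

Using the Lagrange interpolation formula with nodes -3, 0, 3:
  L_0(s) = s(s - 3) / 18
  L_1(s) = (s + 3)(s - 3) / -9
  L_2(s) = (s + 3)s / 18
Then q(s) = 47·L_0(s) - 4·L_1(s) + 17·L_2(s).
Expanding and collecting terms gives q(s) = 4s² - 5s - 4.
Check: q(-3) = 47. ✓

q(s) = 4s^2 - 5s - 4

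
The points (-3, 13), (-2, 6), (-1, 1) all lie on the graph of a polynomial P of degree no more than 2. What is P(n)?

P(n) = n^2 - 2n - 2

Write P(n) = an^2 + bn + c. Substituting each data point gives a linear system:
  9a - 3b + c = 13
  4a - 2b + c = 6
  a - b + c = 1
Solving the system yields a = 1, b = -2, c = -2.
So P(n) = n² - 2n - 2.
Check: P(-3) = 13. ✓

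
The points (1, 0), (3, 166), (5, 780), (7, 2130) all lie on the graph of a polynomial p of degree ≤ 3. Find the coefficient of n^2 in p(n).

Write p(n) = an^3 + bn^2 + cn + d. Substituting each data point gives a linear system:
  a + b + c + d = 0
  27a + 9b + 3c + d = 166
  125a + 25b + 5c + d = 780
  343a + 49b + 7c + d = 2130
Solving the system yields a = 6, b = 2, c = -3, d = -5.
So p(n) = 6n^3 + 2n^2 - 3n - 5.
The coefficient of n^2 is 2.

2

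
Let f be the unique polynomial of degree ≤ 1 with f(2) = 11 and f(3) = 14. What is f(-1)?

2

Write f(x) = ax + b. Substituting each data point gives a linear system:
  2a + b = 11
  3a + b = 14
Solving the system yields a = 3, b = 5.
So f(x) = 3x + 5.
Then f(-1) = 2.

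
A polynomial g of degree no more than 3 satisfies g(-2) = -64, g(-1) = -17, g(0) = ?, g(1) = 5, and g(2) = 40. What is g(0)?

-4

On equispaced nodes a degree-3 polynomial has vanishing fourth forward difference, so
  g(-2) - 4·g(-1) + 6·g(0) - 4·g(1) + g(2) = 0.
Substituting the known values and solving for g(0):
  6·g(0) = -24
  g(0) = -4.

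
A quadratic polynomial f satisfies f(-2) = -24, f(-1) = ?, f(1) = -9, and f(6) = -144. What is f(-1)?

The 3 known points determine the degree-2 polynomial uniquely.
Write f(u) = au^2 + bu + c. Substituting each data point gives a linear system:
  4a - 2b + c = -24
  a + b + c = -9
  36a + 6b + c = -144
Solving the system yields a = -4, b = 1, c = -6.
So f(u) = -4u² + u - 6.
Then f(-1) = -11.

-11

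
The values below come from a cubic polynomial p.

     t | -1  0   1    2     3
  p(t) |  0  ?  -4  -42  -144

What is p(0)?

0

The 4 known points determine the degree-3 polynomial uniquely.
Write p(t) = at^3 + bt^2 + ct + d. Substituting each data point gives a linear system:
  -a + b - c + d = 0
  a + b + c + d = -4
  8a + 4b + 2c + d = -42
  27a + 9b + 3c + d = -144
Solving the system yields a = -5, b = -2, c = 3, d = 0.
So p(t) = -5t³ - 2t² + 3t.
Then p(0) = 0.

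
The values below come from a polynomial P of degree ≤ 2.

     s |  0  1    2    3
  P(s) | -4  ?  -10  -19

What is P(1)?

-5

On equispaced nodes a degree-2 polynomial has vanishing third forward difference, so
  - P(0) + 3·P(1) - 3·P(2) + P(3) = 0.
Substituting the known values and solving for P(1):
  3·P(1) = -15
  P(1) = -5.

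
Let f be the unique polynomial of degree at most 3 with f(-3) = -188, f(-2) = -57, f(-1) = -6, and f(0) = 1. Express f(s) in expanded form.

f(s) = 6s^3 - 4s^2 - 3s + 1

Using the Lagrange interpolation formula with nodes -3, -2, -1, 0:
  L_0(s) = (s + 2)(s + 1)s / -6
  L_1(s) = (s + 3)(s + 1)s / 2
  L_2(s) = (s + 3)(s + 2)s / -2
  L_3(s) = (s + 3)(s + 2)(s + 1) / 6
Then f(s) = -188·L_0(s) - 57·L_1(s) - 6·L_2(s) + 1·L_3(s).
Expanding and collecting terms gives f(s) = 6s^3 - 4s^2 - 3s + 1.
Check: f(-2) = -57. ✓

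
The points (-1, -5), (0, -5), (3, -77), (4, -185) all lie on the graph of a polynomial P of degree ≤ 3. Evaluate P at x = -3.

67

Using the Lagrange interpolation formula with nodes -1, 0, 3, 4:
  L_0(x) = x(x - 3)(x - 4) / -20
  L_1(x) = (x + 1)(x - 3)(x - 4) / 12
  L_2(x) = (x + 1)x(x - 4) / -12
  L_3(x) = (x + 1)x(x - 3) / 20
Then P(x) = -5·L_0(x) - 5·L_1(x) - 77·L_2(x) - 185·L_3(x).
Expanding and collecting terms gives P(x) = -3x³ + 3x - 5.
Evaluating at x = -3: P(-3) = 67.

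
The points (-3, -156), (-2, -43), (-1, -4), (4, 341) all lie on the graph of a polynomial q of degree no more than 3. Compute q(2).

29

Using the Lagrange interpolation formula with nodes -3, -2, -1, 4:
  L_0(s) = (s + 2)(s + 1)(s - 4) / -14
  L_1(s) = (s + 3)(s + 1)(s - 4) / 6
  L_2(s) = (s + 3)(s + 2)(s - 4) / -10
  L_3(s) = (s + 3)(s + 2)(s + 1) / 210
Then q(s) = -156·L_0(s) - 43·L_1(s) - 4·L_2(s) + 341·L_3(s).
Expanding and collecting terms gives q(s) = 6s³ - s² - 6s - 3.
Evaluating at s = 2: q(2) = 29.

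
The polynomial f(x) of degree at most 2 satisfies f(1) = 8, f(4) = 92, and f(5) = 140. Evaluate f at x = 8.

344

Write f(x) = ax^2 + bx + c. Substituting each data point gives a linear system:
  a + b + c = 8
  16a + 4b + c = 92
  25a + 5b + c = 140
Solving the system yields a = 5, b = 3, c = 0.
So f(x) = 5x^2 + 3x.
Then f(8) = 344.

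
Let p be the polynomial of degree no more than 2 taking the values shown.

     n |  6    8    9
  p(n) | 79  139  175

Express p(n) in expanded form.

p(n) = 2n^2 + 2n - 5

Write p(n) = an^2 + bn + c. Substituting each data point gives a linear system:
  36a + 6b + c = 79
  64a + 8b + c = 139
  81a + 9b + c = 175
Solving the system yields a = 2, b = 2, c = -5.
So p(n) = 2n^2 + 2n - 5.
Check: p(6) = 79. ✓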